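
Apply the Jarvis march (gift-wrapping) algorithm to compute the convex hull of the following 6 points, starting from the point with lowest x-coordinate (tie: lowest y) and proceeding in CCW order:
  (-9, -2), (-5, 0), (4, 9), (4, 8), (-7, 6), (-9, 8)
Hull (CCW) = [(-9, -2), (-5, 0), (4, 8), (4, 9), (-9, 8)]

Jarvis march: at each step, from the current hull vertex p, select the next vertex q as the point such that every other point lies strictly to the left of (or on) the directed line p → q. (Equivalently: for every other point r, the cross product (q − p) × (r − p) ≥ 0.)
Starting point (lowest x, tie lowest y): (-9, -2). Wrap until returning to start. Resulting hull: (-9, -2), (-5, 0), (4, 8), (4, 9), (-9, 8).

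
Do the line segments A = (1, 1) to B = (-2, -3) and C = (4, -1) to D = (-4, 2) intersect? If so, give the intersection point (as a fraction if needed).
Yes; intersection at (20/41, 13/41) (t = 7/41 on AB, s = 18/41 on CD)

Parametrize AB as A + t(B − A) = (1 + -3 t, 1 + -4 t) and CD as C + s(D − C) = (4 + -8 s, -1 + 3 s). Solve the linear system for (t, s). Determinant = 41 ≠ 0, so a unique intersection of the containing lines exists. Solution: t = 7/41, s = 18/41 — both in [0, 1], so the segments cross. Intersection point: (20/41, 13/41).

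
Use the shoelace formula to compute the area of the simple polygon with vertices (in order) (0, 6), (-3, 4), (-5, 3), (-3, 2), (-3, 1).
Area = 13/2

Shoelace formula: Area = (1/2) |Σ_i (x_i · y_{i+1} − x_{i+1} · y_i)| (indices mod n). Compute each cross term:
  (0)(4) − (-3)(6) = 18
  (-3)(3) − (-5)(4) = 11
  (-5)(2) − (-3)(3) = -1
  (-3)(1) − (-3)(2) = 3
  (-3)(6) − (0)(1) = -18
Sum = 13, so (signed) Area = 13/2 = 13/2, |Area| = 13/2.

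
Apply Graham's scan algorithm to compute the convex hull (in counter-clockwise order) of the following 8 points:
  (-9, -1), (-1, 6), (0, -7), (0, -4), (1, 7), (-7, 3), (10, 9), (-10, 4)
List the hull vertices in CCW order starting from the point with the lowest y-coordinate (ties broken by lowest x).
Hull (CCW) = [(0, -7), (10, 9), (1, 7), (-10, 4), (-9, -1)]

Graham scan procedure:
  1. Find the pivot p₀ = point with lowest y (tie → lowest x): (0, -7).
  2. Sort the remaining points by polar angle around p₀.
  3. Walk through sorted points, maintaining a stack; pop the top while the last three entries make a non-left turn (cross product ≤ 0).
  4. Final stack is the convex hull in CCW order: (0, -7), (10, 9), (1, 7), (-10, 4), (-9, -1).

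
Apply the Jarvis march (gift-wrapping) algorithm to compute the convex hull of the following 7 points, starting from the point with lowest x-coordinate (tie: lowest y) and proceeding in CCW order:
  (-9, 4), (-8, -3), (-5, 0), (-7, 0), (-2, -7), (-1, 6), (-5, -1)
Hull (CCW) = [(-9, 4), (-8, -3), (-2, -7), (-1, 6)]

Jarvis march: at each step, from the current hull vertex p, select the next vertex q as the point such that every other point lies strictly to the left of (or on) the directed line p → q. (Equivalently: for every other point r, the cross product (q − p) × (r − p) ≥ 0.)
Starting point (lowest x, tie lowest y): (-9, 4). Wrap until returning to start. Resulting hull: (-9, 4), (-8, -3), (-2, -7), (-1, 6).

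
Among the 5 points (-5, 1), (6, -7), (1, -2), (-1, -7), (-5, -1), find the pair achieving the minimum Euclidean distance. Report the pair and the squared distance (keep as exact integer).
Pair = ((-5, 1), (-5, -1)); squared distance = 4

Compute all C(5, 2) = 10 pairwise squared distances (x_i − x_j)² + (y_i − y_j)². The minimum is 4, attained by the pair ((-5, 1), (-5, -1)).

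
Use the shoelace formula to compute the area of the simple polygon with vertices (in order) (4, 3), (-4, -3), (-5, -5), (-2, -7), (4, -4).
Area = 47

Shoelace formula: Area = (1/2) |Σ_i (x_i · y_{i+1} − x_{i+1} · y_i)| (indices mod n). Compute each cross term:
  (4)(-3) − (-4)(3) = 0
  (-4)(-5) − (-5)(-3) = 5
  (-5)(-7) − (-2)(-5) = 25
  (-2)(-4) − (4)(-7) = 36
  (4)(3) − (4)(-4) = 28
Sum = 94, so (signed) Area = 94/2 = 47, |Area| = 47.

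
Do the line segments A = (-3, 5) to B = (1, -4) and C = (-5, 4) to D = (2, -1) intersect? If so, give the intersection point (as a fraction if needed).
Yes; intersection at (-61/43, 62/43) (t = 17/43 on AB, s = 22/43 on CD)

Parametrize AB as A + t(B − A) = (-3 + 4 t, 5 + -9 t) and CD as C + s(D − C) = (-5 + 7 s, 4 + -5 s). Solve the linear system for (t, s). Determinant = -43 ≠ 0, so a unique intersection of the containing lines exists. Solution: t = 17/43, s = 22/43 — both in [0, 1], so the segments cross. Intersection point: (-61/43, 62/43).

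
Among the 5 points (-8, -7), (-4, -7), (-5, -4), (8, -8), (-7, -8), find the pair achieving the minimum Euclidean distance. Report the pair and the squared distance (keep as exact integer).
Pair = ((-8, -7), (-7, -8)); squared distance = 2

Compute all C(5, 2) = 10 pairwise squared distances (x_i − x_j)² + (y_i − y_j)². The minimum is 2, attained by the pair ((-8, -7), (-7, -8)).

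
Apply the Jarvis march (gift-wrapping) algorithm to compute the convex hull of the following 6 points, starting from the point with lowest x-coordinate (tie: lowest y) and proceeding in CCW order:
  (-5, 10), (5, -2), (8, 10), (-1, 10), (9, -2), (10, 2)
Hull (CCW) = [(-5, 10), (5, -2), (9, -2), (10, 2), (8, 10)]

Jarvis march: at each step, from the current hull vertex p, select the next vertex q as the point such that every other point lies strictly to the left of (or on) the directed line p → q. (Equivalently: for every other point r, the cross product (q − p) × (r − p) ≥ 0.)
Starting point (lowest x, tie lowest y): (-5, 10). Wrap until returning to start. Resulting hull: (-5, 10), (5, -2), (9, -2), (10, 2), (8, 10).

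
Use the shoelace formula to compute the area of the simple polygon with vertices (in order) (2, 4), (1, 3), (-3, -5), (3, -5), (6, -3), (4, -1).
Area = 81/2

Shoelace formula: Area = (1/2) |Σ_i (x_i · y_{i+1} − x_{i+1} · y_i)| (indices mod n). Compute each cross term:
  (2)(3) − (1)(4) = 2
  (1)(-5) − (-3)(3) = 4
  (-3)(-5) − (3)(-5) = 30
  (3)(-3) − (6)(-5) = 21
  (6)(-1) − (4)(-3) = 6
  (4)(4) − (2)(-1) = 18
Sum = 81, so (signed) Area = 81/2 = 81/2, |Area| = 81/2.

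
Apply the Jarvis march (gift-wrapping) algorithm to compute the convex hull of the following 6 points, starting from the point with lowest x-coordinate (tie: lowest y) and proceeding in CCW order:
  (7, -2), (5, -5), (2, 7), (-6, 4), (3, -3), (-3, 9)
Hull (CCW) = [(-6, 4), (5, -5), (7, -2), (2, 7), (-3, 9)]

Jarvis march: at each step, from the current hull vertex p, select the next vertex q as the point such that every other point lies strictly to the left of (or on) the directed line p → q. (Equivalently: for every other point r, the cross product (q − p) × (r − p) ≥ 0.)
Starting point (lowest x, tie lowest y): (-6, 4). Wrap until returning to start. Resulting hull: (-6, 4), (5, -5), (7, -2), (2, 7), (-3, 9).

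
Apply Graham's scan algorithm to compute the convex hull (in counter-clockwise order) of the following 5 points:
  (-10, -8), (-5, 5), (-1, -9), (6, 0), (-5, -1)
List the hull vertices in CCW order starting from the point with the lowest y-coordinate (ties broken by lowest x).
Hull (CCW) = [(-1, -9), (6, 0), (-5, 5), (-10, -8)]

Graham scan procedure:
  1. Find the pivot p₀ = point with lowest y (tie → lowest x): (-1, -9).
  2. Sort the remaining points by polar angle around p₀.
  3. Walk through sorted points, maintaining a stack; pop the top while the last three entries make a non-left turn (cross product ≤ 0).
  4. Final stack is the convex hull in CCW order: (-1, -9), (6, 0), (-5, 5), (-10, -8).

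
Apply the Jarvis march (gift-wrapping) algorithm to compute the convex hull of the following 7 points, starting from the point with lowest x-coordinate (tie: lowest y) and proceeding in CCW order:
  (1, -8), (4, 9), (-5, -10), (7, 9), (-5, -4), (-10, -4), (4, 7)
Hull (CCW) = [(-10, -4), (-5, -10), (1, -8), (7, 9), (4, 9)]

Jarvis march: at each step, from the current hull vertex p, select the next vertex q as the point such that every other point lies strictly to the left of (or on) the directed line p → q. (Equivalently: for every other point r, the cross product (q − p) × (r − p) ≥ 0.)
Starting point (lowest x, tie lowest y): (-10, -4). Wrap until returning to start. Resulting hull: (-10, -4), (-5, -10), (1, -8), (7, 9), (4, 9).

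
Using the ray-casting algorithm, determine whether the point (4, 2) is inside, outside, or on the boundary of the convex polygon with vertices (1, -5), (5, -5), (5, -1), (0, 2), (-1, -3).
The point (4, 2) lies strictly outside the polygon

Cast a horizontal ray to the right from the query point and count how many polygon edges it crosses (each edge strictly once or zero times, handled with the usual half-open convention). 
Parity of crossings → even ⇒ outside.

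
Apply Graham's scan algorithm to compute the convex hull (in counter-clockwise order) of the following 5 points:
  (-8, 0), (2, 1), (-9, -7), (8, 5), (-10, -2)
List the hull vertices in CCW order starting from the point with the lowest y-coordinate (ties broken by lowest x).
Hull (CCW) = [(-9, -7), (8, 5), (-8, 0), (-10, -2)]

Graham scan procedure:
  1. Find the pivot p₀ = point with lowest y (tie → lowest x): (-9, -7).
  2. Sort the remaining points by polar angle around p₀.
  3. Walk through sorted points, maintaining a stack; pop the top while the last three entries make a non-left turn (cross product ≤ 0).
  4. Final stack is the convex hull in CCW order: (-9, -7), (8, 5), (-8, 0), (-10, -2).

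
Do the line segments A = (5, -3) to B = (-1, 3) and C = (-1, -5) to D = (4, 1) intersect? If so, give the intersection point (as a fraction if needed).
Yes; intersection at (29/11, -7/11) (t = 13/33 on AB, s = 8/11 on CD)

Parametrize AB as A + t(B − A) = (5 + -6 t, -3 + 6 t) and CD as C + s(D − C) = (-1 + 5 s, -5 + 6 s). Solve the linear system for (t, s). Determinant = 66 ≠ 0, so a unique intersection of the containing lines exists. Solution: t = 13/33, s = 8/11 — both in [0, 1], so the segments cross. Intersection point: (29/11, -7/11).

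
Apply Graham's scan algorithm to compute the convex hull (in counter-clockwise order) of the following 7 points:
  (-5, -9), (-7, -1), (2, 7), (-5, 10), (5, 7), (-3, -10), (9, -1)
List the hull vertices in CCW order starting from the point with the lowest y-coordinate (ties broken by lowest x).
Hull (CCW) = [(-3, -10), (9, -1), (5, 7), (-5, 10), (-7, -1), (-5, -9)]

Graham scan procedure:
  1. Find the pivot p₀ = point with lowest y (tie → lowest x): (-3, -10).
  2. Sort the remaining points by polar angle around p₀.
  3. Walk through sorted points, maintaining a stack; pop the top while the last three entries make a non-left turn (cross product ≤ 0).
  4. Final stack is the convex hull in CCW order: (-3, -10), (9, -1), (5, 7), (-5, 10), (-7, -1), (-5, -9).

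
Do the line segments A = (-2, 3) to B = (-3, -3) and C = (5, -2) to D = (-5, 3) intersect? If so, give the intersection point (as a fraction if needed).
Yes; intersection at (-29/13, 21/13) (t = 3/13 on AB, s = 47/65 on CD)

Parametrize AB as A + t(B − A) = (-2 + -1 t, 3 + -6 t) and CD as C + s(D − C) = (5 + -10 s, -2 + 5 s). Solve the linear system for (t, s). Determinant = 65 ≠ 0, so a unique intersection of the containing lines exists. Solution: t = 3/13, s = 47/65 — both in [0, 1], so the segments cross. Intersection point: (-29/13, 21/13).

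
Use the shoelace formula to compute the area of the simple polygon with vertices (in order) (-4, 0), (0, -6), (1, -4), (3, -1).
Area = 37/2

Shoelace formula: Area = (1/2) |Σ_i (x_i · y_{i+1} − x_{i+1} · y_i)| (indices mod n). Compute each cross term:
  (-4)(-6) − (0)(0) = 24
  (0)(-4) − (1)(-6) = 6
  (1)(-1) − (3)(-4) = 11
  (3)(0) − (-4)(-1) = -4
Sum = 37, so (signed) Area = 37/2 = 37/2, |Area| = 37/2.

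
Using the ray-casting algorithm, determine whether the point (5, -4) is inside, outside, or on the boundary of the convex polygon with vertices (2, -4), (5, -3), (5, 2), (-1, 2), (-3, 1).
The point (5, -4) lies strictly outside the polygon

Cast a horizontal ray to the right from the query point and count how many polygon edges it crosses (each edge strictly once or zero times, handled with the usual half-open convention). 
Parity of crossings → even ⇒ outside.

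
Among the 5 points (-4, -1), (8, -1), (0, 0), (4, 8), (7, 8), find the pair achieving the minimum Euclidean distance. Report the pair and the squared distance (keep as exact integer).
Pair = ((4, 8), (7, 8)); squared distance = 9

Compute all C(5, 2) = 10 pairwise squared distances (x_i − x_j)² + (y_i − y_j)². The minimum is 9, attained by the pair ((4, 8), (7, 8)).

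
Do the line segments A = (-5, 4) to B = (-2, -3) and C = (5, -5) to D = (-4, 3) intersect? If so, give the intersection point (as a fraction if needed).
No (intersection of containing lines falls outside at least one segment)

Parametrize and solve: t = 1/39, s = 43/39. At least one of these is outside [0, 1], so the segments do not intersect.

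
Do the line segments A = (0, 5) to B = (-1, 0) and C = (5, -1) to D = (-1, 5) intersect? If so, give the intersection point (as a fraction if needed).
Yes; intersection at (-1/6, 25/6) (t = 1/6 on AB, s = 31/36 on CD)

Parametrize AB as A + t(B − A) = (0 + -1 t, 5 + -5 t) and CD as C + s(D − C) = (5 + -6 s, -1 + 6 s). Solve the linear system for (t, s). Determinant = 36 ≠ 0, so a unique intersection of the containing lines exists. Solution: t = 1/6, s = 31/36 — both in [0, 1], so the segments cross. Intersection point: (-1/6, 25/6).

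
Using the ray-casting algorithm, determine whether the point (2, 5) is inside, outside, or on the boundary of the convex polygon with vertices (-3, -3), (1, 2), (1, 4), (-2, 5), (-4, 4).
The point (2, 5) lies strictly outside the polygon

Cast a horizontal ray to the right from the query point and count how many polygon edges it crosses (each edge strictly once or zero times, handled with the usual half-open convention). 
Parity of crossings → even ⇒ outside.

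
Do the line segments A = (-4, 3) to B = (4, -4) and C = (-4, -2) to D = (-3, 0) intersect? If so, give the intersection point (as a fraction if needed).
No (intersection of containing lines falls outside at least one segment)

Parametrize and solve: t = 5/23, s = 40/23. At least one of these is outside [0, 1], so the segments do not intersect.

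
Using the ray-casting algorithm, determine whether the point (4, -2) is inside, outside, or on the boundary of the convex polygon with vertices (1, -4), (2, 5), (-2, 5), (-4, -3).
The point (4, -2) lies strictly outside the polygon

Cast a horizontal ray to the right from the query point and count how many polygon edges it crosses (each edge strictly once or zero times, handled with the usual half-open convention). 
Parity of crossings → even ⇒ outside.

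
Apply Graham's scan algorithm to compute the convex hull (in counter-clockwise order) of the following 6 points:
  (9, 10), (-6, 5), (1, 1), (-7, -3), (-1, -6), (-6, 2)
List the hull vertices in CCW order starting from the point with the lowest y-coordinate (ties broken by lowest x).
Hull (CCW) = [(-1, -6), (9, 10), (-6, 5), (-7, -3)]

Graham scan procedure:
  1. Find the pivot p₀ = point with lowest y (tie → lowest x): (-1, -6).
  2. Sort the remaining points by polar angle around p₀.
  3. Walk through sorted points, maintaining a stack; pop the top while the last three entries make a non-left turn (cross product ≤ 0).
  4. Final stack is the convex hull in CCW order: (-1, -6), (9, 10), (-6, 5), (-7, -3).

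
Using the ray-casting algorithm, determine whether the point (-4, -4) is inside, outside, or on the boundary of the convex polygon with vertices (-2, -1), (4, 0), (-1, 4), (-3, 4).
The point (-4, -4) lies strictly outside the polygon

Cast a horizontal ray to the right from the query point and count how many polygon edges it crosses (each edge strictly once or zero times, handled with the usual half-open convention). 
Parity of crossings → even ⇒ outside.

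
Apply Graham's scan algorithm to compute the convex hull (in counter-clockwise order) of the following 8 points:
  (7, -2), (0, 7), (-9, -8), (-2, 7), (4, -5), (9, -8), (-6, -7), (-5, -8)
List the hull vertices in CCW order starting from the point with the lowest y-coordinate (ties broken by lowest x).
Hull (CCW) = [(-9, -8), (9, -8), (7, -2), (0, 7), (-2, 7)]

Graham scan procedure:
  1. Find the pivot p₀ = point with lowest y (tie → lowest x): (-9, -8).
  2. Sort the remaining points by polar angle around p₀.
  3. Walk through sorted points, maintaining a stack; pop the top while the last three entries make a non-left turn (cross product ≤ 0).
  4. Final stack is the convex hull in CCW order: (-9, -8), (9, -8), (7, -2), (0, 7), (-2, 7).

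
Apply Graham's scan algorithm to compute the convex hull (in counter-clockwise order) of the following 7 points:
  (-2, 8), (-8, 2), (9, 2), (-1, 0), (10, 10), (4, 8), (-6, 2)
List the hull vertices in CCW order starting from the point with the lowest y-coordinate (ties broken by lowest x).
Hull (CCW) = [(-1, 0), (9, 2), (10, 10), (-2, 8), (-8, 2)]

Graham scan procedure:
  1. Find the pivot p₀ = point with lowest y (tie → lowest x): (-1, 0).
  2. Sort the remaining points by polar angle around p₀.
  3. Walk through sorted points, maintaining a stack; pop the top while the last three entries make a non-left turn (cross product ≤ 0).
  4. Final stack is the convex hull in CCW order: (-1, 0), (9, 2), (10, 10), (-2, 8), (-8, 2).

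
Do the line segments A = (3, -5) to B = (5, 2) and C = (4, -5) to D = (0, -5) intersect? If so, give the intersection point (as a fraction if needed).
Yes; intersection at (3, -5) (t = 0 on AB, s = 1/4 on CD)

Parametrize AB as A + t(B − A) = (3 + 2 t, -5 + 7 t) and CD as C + s(D − C) = (4 + -4 s, -5 + 0 s). Solve the linear system for (t, s). Determinant = -28 ≠ 0, so a unique intersection of the containing lines exists. Solution: t = 0, s = 1/4 — both in [0, 1], so the segments cross. Intersection point: (3, -5).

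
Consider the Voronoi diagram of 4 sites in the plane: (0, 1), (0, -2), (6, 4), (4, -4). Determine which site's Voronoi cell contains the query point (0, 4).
Nearest site = (0, 1)

The Voronoi cell of site s contains exactly those query points closer to s than to any other site. Compute squared distances from q = (0, 4) to each site:
  (0 − 0)² + (1 − 4)² = 9
  (0 − 0)² + (-2 − 4)² = 36
  (6 − 0)² + (4 − 4)² = 36
  (4 − 0)² + (-4 − 4)² = 80
Minimum is attained by (0, 1), so q lies in its Voronoi cell.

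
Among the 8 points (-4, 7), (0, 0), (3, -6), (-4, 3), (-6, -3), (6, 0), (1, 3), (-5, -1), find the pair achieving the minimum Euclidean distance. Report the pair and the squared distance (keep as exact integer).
Pair = ((-6, -3), (-5, -1)); squared distance = 5

Compute all C(8, 2) = 28 pairwise squared distances (x_i − x_j)² + (y_i − y_j)². The minimum is 5, attained by the pair ((-6, -3), (-5, -1)).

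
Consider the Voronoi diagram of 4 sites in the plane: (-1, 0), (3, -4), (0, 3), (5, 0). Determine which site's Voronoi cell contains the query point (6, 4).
Nearest site = (5, 0)

The Voronoi cell of site s contains exactly those query points closer to s than to any other site. Compute squared distances from q = (6, 4) to each site:
  (5 − 6)² + (0 − 4)² = 17
  (0 − 6)² + (3 − 4)² = 37
  (-1 − 6)² + (0 − 4)² = 65
  (3 − 6)² + (-4 − 4)² = 73
Minimum is attained by (5, 0), so q lies in its Voronoi cell.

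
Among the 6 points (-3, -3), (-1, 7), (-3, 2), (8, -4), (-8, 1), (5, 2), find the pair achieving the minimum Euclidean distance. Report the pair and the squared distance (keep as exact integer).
Pair = ((-3, -3), (-3, 2)); squared distance = 25

Compute all C(6, 2) = 15 pairwise squared distances (x_i − x_j)² + (y_i − y_j)². The minimum is 25, attained by the pair ((-3, -3), (-3, 2)).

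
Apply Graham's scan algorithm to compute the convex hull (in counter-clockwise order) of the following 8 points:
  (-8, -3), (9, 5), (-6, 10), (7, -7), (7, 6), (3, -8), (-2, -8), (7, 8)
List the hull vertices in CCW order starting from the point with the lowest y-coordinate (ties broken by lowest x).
Hull (CCW) = [(-2, -8), (3, -8), (7, -7), (9, 5), (7, 8), (-6, 10), (-8, -3)]

Graham scan procedure:
  1. Find the pivot p₀ = point with lowest y (tie → lowest x): (-2, -8).
  2. Sort the remaining points by polar angle around p₀.
  3. Walk through sorted points, maintaining a stack; pop the top while the last three entries make a non-left turn (cross product ≤ 0).
  4. Final stack is the convex hull in CCW order: (-2, -8), (3, -8), (7, -7), (9, 5), (7, 8), (-6, 10), (-8, -3).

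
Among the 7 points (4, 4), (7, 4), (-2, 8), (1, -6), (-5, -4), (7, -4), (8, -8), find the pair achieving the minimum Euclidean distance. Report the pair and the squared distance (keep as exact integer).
Pair = ((4, 4), (7, 4)); squared distance = 9

Compute all C(7, 2) = 21 pairwise squared distances (x_i − x_j)² + (y_i − y_j)². The minimum is 9, attained by the pair ((4, 4), (7, 4)).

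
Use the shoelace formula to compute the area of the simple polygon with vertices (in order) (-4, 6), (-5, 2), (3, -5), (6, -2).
Area = 93/2

Shoelace formula: Area = (1/2) |Σ_i (x_i · y_{i+1} − x_{i+1} · y_i)| (indices mod n). Compute each cross term:
  (-4)(2) − (-5)(6) = 22
  (-5)(-5) − (3)(2) = 19
  (3)(-2) − (6)(-5) = 24
  (6)(6) − (-4)(-2) = 28
Sum = 93, so (signed) Area = 93/2 = 93/2, |Area| = 93/2.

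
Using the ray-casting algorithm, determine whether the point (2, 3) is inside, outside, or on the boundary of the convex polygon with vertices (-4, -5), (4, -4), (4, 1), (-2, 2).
The point (2, 3) lies strictly outside the polygon

Cast a horizontal ray to the right from the query point and count how many polygon edges it crosses (each edge strictly once or zero times, handled with the usual half-open convention). 
Parity of crossings → even ⇒ outside.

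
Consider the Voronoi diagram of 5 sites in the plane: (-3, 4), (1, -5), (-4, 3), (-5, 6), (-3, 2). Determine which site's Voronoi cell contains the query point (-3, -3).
Nearest site = (1, -5)

The Voronoi cell of site s contains exactly those query points closer to s than to any other site. Compute squared distances from q = (-3, -3) to each site:
  (1 − -3)² + (-5 − -3)² = 20
  (-3 − -3)² + (2 − -3)² = 25
  (-4 − -3)² + (3 − -3)² = 37
  (-3 − -3)² + (4 − -3)² = 49
  (-5 − -3)² + (6 − -3)² = 85
Minimum is attained by (1, -5), so q lies in its Voronoi cell.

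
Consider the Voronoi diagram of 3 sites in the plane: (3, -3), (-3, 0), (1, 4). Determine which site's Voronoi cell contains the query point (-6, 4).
Nearest site = (-3, 0)

The Voronoi cell of site s contains exactly those query points closer to s than to any other site. Compute squared distances from q = (-6, 4) to each site:
  (-3 − -6)² + (0 − 4)² = 25
  (1 − -6)² + (4 − 4)² = 49
  (3 − -6)² + (-3 − 4)² = 130
Minimum is attained by (-3, 0), so q lies in its Voronoi cell.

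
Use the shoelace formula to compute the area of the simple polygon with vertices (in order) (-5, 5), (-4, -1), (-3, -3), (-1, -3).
Area = 10

Shoelace formula: Area = (1/2) |Σ_i (x_i · y_{i+1} − x_{i+1} · y_i)| (indices mod n). Compute each cross term:
  (-5)(-1) − (-4)(5) = 25
  (-4)(-3) − (-3)(-1) = 9
  (-3)(-3) − (-1)(-3) = 6
  (-1)(5) − (-5)(-3) = -20
Sum = 20, so (signed) Area = 20/2 = 10, |Area| = 10.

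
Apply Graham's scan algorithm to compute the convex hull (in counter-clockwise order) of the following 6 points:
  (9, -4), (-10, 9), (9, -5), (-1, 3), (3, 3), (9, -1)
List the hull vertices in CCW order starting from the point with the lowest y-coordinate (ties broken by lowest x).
Hull (CCW) = [(9, -5), (9, -1), (3, 3), (-10, 9)]

Graham scan procedure:
  1. Find the pivot p₀ = point with lowest y (tie → lowest x): (9, -5).
  2. Sort the remaining points by polar angle around p₀.
  3. Walk through sorted points, maintaining a stack; pop the top while the last three entries make a non-left turn (cross product ≤ 0).
  4. Final stack is the convex hull in CCW order: (9, -5), (9, -1), (3, 3), (-10, 9).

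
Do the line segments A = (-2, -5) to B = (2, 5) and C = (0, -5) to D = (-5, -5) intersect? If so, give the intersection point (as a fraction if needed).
Yes; intersection at (-2, -5) (t = 0 on AB, s = 2/5 on CD)

Parametrize AB as A + t(B − A) = (-2 + 4 t, -5 + 10 t) and CD as C + s(D − C) = (0 + -5 s, -5 + 0 s). Solve the linear system for (t, s). Determinant = -50 ≠ 0, so a unique intersection of the containing lines exists. Solution: t = 0, s = 2/5 — both in [0, 1], so the segments cross. Intersection point: (-2, -5).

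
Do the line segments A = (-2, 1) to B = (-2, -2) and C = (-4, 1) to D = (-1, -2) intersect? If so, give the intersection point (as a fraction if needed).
Yes; intersection at (-2, -1) (t = 2/3 on AB, s = 2/3 on CD)

Parametrize AB as A + t(B − A) = (-2 + 0 t, 1 + -3 t) and CD as C + s(D − C) = (-4 + 3 s, 1 + -3 s). Solve the linear system for (t, s). Determinant = -9 ≠ 0, so a unique intersection of the containing lines exists. Solution: t = 2/3, s = 2/3 — both in [0, 1], so the segments cross. Intersection point: (-2, -1).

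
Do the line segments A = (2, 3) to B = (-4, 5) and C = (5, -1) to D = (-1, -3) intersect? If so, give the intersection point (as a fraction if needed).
No (intersection of containing lines falls outside at least one segment)

Parametrize and solve: t = -5/4, s = -3/4. At least one of these is outside [0, 1], so the segments do not intersect.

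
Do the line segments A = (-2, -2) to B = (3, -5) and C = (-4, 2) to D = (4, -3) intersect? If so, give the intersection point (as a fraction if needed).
No (intersection of containing lines falls outside at least one segment)

Parametrize and solve: t = 22, s = 14. At least one of these is outside [0, 1], so the segments do not intersect.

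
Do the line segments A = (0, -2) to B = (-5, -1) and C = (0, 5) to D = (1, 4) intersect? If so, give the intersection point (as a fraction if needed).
No (intersection of containing lines falls outside at least one segment)

Parametrize and solve: t = -7/4, s = 35/4. At least one of these is outside [0, 1], so the segments do not intersect.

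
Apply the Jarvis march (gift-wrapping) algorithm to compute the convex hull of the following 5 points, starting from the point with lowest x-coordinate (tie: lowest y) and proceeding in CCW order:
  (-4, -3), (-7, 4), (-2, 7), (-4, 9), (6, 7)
Hull (CCW) = [(-7, 4), (-4, -3), (6, 7), (-4, 9)]

Jarvis march: at each step, from the current hull vertex p, select the next vertex q as the point such that every other point lies strictly to the left of (or on) the directed line p → q. (Equivalently: for every other point r, the cross product (q − p) × (r − p) ≥ 0.)
Starting point (lowest x, tie lowest y): (-7, 4). Wrap until returning to start. Resulting hull: (-7, 4), (-4, -3), (6, 7), (-4, 9).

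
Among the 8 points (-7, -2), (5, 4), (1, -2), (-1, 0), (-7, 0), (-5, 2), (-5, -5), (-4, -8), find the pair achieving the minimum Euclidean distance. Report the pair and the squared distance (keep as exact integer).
Pair = ((-7, -2), (-7, 0)); squared distance = 4

Compute all C(8, 2) = 28 pairwise squared distances (x_i − x_j)² + (y_i − y_j)². The minimum is 4, attained by the pair ((-7, -2), (-7, 0)).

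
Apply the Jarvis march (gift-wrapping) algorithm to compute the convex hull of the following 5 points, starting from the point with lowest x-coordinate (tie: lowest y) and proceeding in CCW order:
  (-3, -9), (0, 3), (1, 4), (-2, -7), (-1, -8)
Hull (CCW) = [(-3, -9), (-1, -8), (1, 4), (0, 3)]

Jarvis march: at each step, from the current hull vertex p, select the next vertex q as the point such that every other point lies strictly to the left of (or on) the directed line p → q. (Equivalently: for every other point r, the cross product (q − p) × (r − p) ≥ 0.)
Starting point (lowest x, tie lowest y): (-3, -9). Wrap until returning to start. Resulting hull: (-3, -9), (-1, -8), (1, 4), (0, 3).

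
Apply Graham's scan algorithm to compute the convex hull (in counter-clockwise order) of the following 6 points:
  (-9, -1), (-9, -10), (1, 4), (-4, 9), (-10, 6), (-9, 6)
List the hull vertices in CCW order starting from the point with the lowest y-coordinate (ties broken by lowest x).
Hull (CCW) = [(-9, -10), (1, 4), (-4, 9), (-10, 6)]

Graham scan procedure:
  1. Find the pivot p₀ = point with lowest y (tie → lowest x): (-9, -10).
  2. Sort the remaining points by polar angle around p₀.
  3. Walk through sorted points, maintaining a stack; pop the top while the last three entries make a non-left turn (cross product ≤ 0).
  4. Final stack is the convex hull in CCW order: (-9, -10), (1, 4), (-4, 9), (-10, 6).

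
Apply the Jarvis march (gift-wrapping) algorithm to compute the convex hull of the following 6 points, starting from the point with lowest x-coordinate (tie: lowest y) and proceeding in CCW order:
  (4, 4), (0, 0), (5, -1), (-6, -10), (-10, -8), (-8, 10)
Hull (CCW) = [(-10, -8), (-6, -10), (5, -1), (4, 4), (-8, 10)]

Jarvis march: at each step, from the current hull vertex p, select the next vertex q as the point such that every other point lies strictly to the left of (or on) the directed line p → q. (Equivalently: for every other point r, the cross product (q − p) × (r − p) ≥ 0.)
Starting point (lowest x, tie lowest y): (-10, -8). Wrap until returning to start. Resulting hull: (-10, -8), (-6, -10), (5, -1), (4, 4), (-8, 10).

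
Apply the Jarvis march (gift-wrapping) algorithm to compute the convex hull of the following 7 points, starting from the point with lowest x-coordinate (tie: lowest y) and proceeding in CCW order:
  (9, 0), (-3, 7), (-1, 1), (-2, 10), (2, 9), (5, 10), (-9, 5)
Hull (CCW) = [(-9, 5), (-1, 1), (9, 0), (5, 10), (-2, 10)]

Jarvis march: at each step, from the current hull vertex p, select the next vertex q as the point such that every other point lies strictly to the left of (or on) the directed line p → q. (Equivalently: for every other point r, the cross product (q − p) × (r − p) ≥ 0.)
Starting point (lowest x, tie lowest y): (-9, 5). Wrap until returning to start. Resulting hull: (-9, 5), (-1, 1), (9, 0), (5, 10), (-2, 10).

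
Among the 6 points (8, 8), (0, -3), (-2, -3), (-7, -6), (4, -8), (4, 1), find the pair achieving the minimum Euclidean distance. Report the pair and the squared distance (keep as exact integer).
Pair = ((0, -3), (-2, -3)); squared distance = 4

Compute all C(6, 2) = 15 pairwise squared distances (x_i − x_j)² + (y_i − y_j)². The minimum is 4, attained by the pair ((0, -3), (-2, -3)).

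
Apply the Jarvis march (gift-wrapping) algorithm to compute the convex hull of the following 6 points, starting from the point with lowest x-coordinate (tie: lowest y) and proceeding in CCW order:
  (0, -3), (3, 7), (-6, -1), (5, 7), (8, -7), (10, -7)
Hull (CCW) = [(-6, -1), (8, -7), (10, -7), (5, 7), (3, 7)]

Jarvis march: at each step, from the current hull vertex p, select the next vertex q as the point such that every other point lies strictly to the left of (or on) the directed line p → q. (Equivalently: for every other point r, the cross product (q − p) × (r − p) ≥ 0.)
Starting point (lowest x, tie lowest y): (-6, -1). Wrap until returning to start. Resulting hull: (-6, -1), (8, -7), (10, -7), (5, 7), (3, 7).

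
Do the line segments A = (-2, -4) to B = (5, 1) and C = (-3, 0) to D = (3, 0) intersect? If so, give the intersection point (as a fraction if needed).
No (intersection of containing lines falls outside at least one segment)

Parametrize and solve: t = 4/5, s = 11/10. At least one of these is outside [0, 1], so the segments do not intersect.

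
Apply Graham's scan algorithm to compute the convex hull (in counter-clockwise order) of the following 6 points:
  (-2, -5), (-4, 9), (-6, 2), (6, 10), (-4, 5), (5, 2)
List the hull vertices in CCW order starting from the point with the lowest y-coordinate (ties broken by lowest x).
Hull (CCW) = [(-2, -5), (5, 2), (6, 10), (-4, 9), (-6, 2)]

Graham scan procedure:
  1. Find the pivot p₀ = point with lowest y (tie → lowest x): (-2, -5).
  2. Sort the remaining points by polar angle around p₀.
  3. Walk through sorted points, maintaining a stack; pop the top while the last three entries make a non-left turn (cross product ≤ 0).
  4. Final stack is the convex hull in CCW order: (-2, -5), (5, 2), (6, 10), (-4, 9), (-6, 2).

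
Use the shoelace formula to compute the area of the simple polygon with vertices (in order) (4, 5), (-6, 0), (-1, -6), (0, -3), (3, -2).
Area = 101/2

Shoelace formula: Area = (1/2) |Σ_i (x_i · y_{i+1} − x_{i+1} · y_i)| (indices mod n). Compute each cross term:
  (4)(0) − (-6)(5) = 30
  (-6)(-6) − (-1)(0) = 36
  (-1)(-3) − (0)(-6) = 3
  (0)(-2) − (3)(-3) = 9
  (3)(5) − (4)(-2) = 23
Sum = 101, so (signed) Area = 101/2 = 101/2, |Area| = 101/2.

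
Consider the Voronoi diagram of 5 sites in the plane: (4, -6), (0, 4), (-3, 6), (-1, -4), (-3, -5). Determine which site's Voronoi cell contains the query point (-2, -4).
Nearest site = (-1, -4)

The Voronoi cell of site s contains exactly those query points closer to s than to any other site. Compute squared distances from q = (-2, -4) to each site:
  (-1 − -2)² + (-4 − -4)² = 1
  (-3 − -2)² + (-5 − -4)² = 2
  (4 − -2)² + (-6 − -4)² = 40
  (0 − -2)² + (4 − -4)² = 68
  (-3 − -2)² + (6 − -4)² = 101
Minimum is attained by (-1, -4), so q lies in its Voronoi cell.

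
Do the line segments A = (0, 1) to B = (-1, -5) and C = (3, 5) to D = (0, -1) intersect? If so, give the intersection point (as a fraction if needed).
No (intersection of containing lines falls outside at least one segment)

Parametrize and solve: t = 1/2, s = 7/6. At least one of these is outside [0, 1], so the segments do not intersect.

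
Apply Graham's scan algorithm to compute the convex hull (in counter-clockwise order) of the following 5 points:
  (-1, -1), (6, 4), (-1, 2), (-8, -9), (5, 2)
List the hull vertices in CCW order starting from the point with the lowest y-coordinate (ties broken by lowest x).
Hull (CCW) = [(-8, -9), (5, 2), (6, 4), (-1, 2)]

Graham scan procedure:
  1. Find the pivot p₀ = point with lowest y (tie → lowest x): (-8, -9).
  2. Sort the remaining points by polar angle around p₀.
  3. Walk through sorted points, maintaining a stack; pop the top while the last three entries make a non-left turn (cross product ≤ 0).
  4. Final stack is the convex hull in CCW order: (-8, -9), (5, 2), (6, 4), (-1, 2).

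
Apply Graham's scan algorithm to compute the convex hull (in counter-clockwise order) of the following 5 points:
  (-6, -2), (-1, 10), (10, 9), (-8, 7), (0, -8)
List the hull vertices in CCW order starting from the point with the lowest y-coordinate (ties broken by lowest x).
Hull (CCW) = [(0, -8), (10, 9), (-1, 10), (-8, 7), (-6, -2)]

Graham scan procedure:
  1. Find the pivot p₀ = point with lowest y (tie → lowest x): (0, -8).
  2. Sort the remaining points by polar angle around p₀.
  3. Walk through sorted points, maintaining a stack; pop the top while the last three entries make a non-left turn (cross product ≤ 0).
  4. Final stack is the convex hull in CCW order: (0, -8), (10, 9), (-1, 10), (-8, 7), (-6, -2).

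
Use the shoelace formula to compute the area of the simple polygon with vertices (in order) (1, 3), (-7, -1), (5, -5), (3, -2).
Area = 38

Shoelace formula: Area = (1/2) |Σ_i (x_i · y_{i+1} − x_{i+1} · y_i)| (indices mod n). Compute each cross term:
  (1)(-1) − (-7)(3) = 20
  (-7)(-5) − (5)(-1) = 40
  (5)(-2) − (3)(-5) = 5
  (3)(3) − (1)(-2) = 11
Sum = 76, so (signed) Area = 76/2 = 38, |Area| = 38.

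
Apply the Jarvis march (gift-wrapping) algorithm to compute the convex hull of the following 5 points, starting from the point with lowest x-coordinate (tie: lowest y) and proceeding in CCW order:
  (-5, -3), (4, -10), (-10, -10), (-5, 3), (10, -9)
Hull (CCW) = [(-10, -10), (4, -10), (10, -9), (-5, 3)]

Jarvis march: at each step, from the current hull vertex p, select the next vertex q as the point such that every other point lies strictly to the left of (or on) the directed line p → q. (Equivalently: for every other point r, the cross product (q − p) × (r − p) ≥ 0.)
Starting point (lowest x, tie lowest y): (-10, -10). Wrap until returning to start. Resulting hull: (-10, -10), (4, -10), (10, -9), (-5, 3).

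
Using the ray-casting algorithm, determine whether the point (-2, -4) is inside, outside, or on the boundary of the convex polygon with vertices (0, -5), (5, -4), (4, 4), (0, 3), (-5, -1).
The point (-2, -4) lies strictly outside the polygon

Cast a horizontal ray to the right from the query point and count how many polygon edges it crosses (each edge strictly once or zero times, handled with the usual half-open convention). 
Parity of crossings → even ⇒ outside.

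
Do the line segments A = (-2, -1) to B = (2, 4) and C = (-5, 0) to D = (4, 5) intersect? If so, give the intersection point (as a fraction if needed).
Yes; intersection at (46/25, 19/5) (t = 24/25 on AB, s = 19/25 on CD)

Parametrize AB as A + t(B − A) = (-2 + 4 t, -1 + 5 t) and CD as C + s(D − C) = (-5 + 9 s, 0 + 5 s). Solve the linear system for (t, s). Determinant = 25 ≠ 0, so a unique intersection of the containing lines exists. Solution: t = 24/25, s = 19/25 — both in [0, 1], so the segments cross. Intersection point: (46/25, 19/5).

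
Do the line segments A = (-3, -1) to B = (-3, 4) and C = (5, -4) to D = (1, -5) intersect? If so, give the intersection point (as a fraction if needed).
No (intersection of containing lines falls outside at least one segment)

Parametrize and solve: t = -1, s = 2. At least one of these is outside [0, 1], so the segments do not intersect.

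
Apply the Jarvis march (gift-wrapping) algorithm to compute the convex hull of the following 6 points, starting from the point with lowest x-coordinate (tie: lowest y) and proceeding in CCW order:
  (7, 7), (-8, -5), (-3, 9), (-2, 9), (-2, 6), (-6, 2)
Hull (CCW) = [(-8, -5), (7, 7), (-2, 9), (-3, 9), (-6, 2)]

Jarvis march: at each step, from the current hull vertex p, select the next vertex q as the point such that every other point lies strictly to the left of (or on) the directed line p → q. (Equivalently: for every other point r, the cross product (q − p) × (r − p) ≥ 0.)
Starting point (lowest x, tie lowest y): (-8, -5). Wrap until returning to start. Resulting hull: (-8, -5), (7, 7), (-2, 9), (-3, 9), (-6, 2).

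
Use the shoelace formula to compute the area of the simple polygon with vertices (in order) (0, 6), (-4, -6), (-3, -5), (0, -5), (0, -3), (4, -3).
Area = 77/2

Shoelace formula: Area = (1/2) |Σ_i (x_i · y_{i+1} − x_{i+1} · y_i)| (indices mod n). Compute each cross term:
  (0)(-6) − (-4)(6) = 24
  (-4)(-5) − (-3)(-6) = 2
  (-3)(-5) − (0)(-5) = 15
  (0)(-3) − (0)(-5) = 0
  (0)(-3) − (4)(-3) = 12
  (4)(6) − (0)(-3) = 24
Sum = 77, so (signed) Area = 77/2 = 77/2, |Area| = 77/2.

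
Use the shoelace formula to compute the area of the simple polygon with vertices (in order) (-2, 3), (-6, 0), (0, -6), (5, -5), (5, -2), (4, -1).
Area = 56

Shoelace formula: Area = (1/2) |Σ_i (x_i · y_{i+1} − x_{i+1} · y_i)| (indices mod n). Compute each cross term:
  (-2)(0) − (-6)(3) = 18
  (-6)(-6) − (0)(0) = 36
  (0)(-5) − (5)(-6) = 30
  (5)(-2) − (5)(-5) = 15
  (5)(-1) − (4)(-2) = 3
  (4)(3) − (-2)(-1) = 10
Sum = 112, so (signed) Area = 112/2 = 56, |Area| = 56.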